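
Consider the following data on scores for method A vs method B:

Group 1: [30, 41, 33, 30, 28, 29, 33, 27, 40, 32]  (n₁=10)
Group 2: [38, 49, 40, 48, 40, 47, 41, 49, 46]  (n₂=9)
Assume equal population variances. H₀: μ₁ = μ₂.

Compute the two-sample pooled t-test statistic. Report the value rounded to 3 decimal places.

test statistic = -5.641

x̄₁=32.300, s₁=4.762, n₁=10
x̄₂=44.222, s₂=4.410, n₂=9
s_p² = [9·4.762² + 8·4.410²]/17 = 21.1562
SE = √(s_p²·(1/10+1/9)) = 2.1134
t = (32.300−44.222)/2.1134 = -5.6413
df = 17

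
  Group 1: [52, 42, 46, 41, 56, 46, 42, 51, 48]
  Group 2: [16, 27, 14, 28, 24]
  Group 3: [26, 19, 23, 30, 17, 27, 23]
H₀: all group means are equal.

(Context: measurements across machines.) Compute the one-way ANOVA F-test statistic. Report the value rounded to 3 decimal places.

Group means [47.11, 21.80, 23.57], grand mean 33.238
SSB = Σnᵢ(x̄ᵢ−x̄)² = 3040.406; SSW = ΣΣ(x−x̄ᵢ)² = 499.403
MSB = 3040.406/2 = 1520.2032; MSW = 499.403/18 = 27.7446
F = MSB/MSW = 54.7927
df = (2, 18)

test statistic = 54.793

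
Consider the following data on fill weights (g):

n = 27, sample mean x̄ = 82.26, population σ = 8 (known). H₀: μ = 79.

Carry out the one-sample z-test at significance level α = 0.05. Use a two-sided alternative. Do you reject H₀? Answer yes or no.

reject H₀: yes

SE = σ/√n = 8/√27 = 1.5396
z = (x̄−μ₀)/SE = (82.26−79)/1.5396 = 2.1174
p-value (two-sided) = 0.03422
At α=0.05: p < α → reject H₀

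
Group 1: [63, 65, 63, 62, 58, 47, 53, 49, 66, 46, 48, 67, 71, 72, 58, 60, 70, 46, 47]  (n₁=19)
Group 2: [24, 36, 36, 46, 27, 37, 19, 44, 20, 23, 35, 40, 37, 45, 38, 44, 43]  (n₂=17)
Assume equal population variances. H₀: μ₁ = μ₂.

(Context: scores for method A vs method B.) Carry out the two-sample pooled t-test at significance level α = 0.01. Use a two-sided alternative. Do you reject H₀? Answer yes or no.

reject H₀: yes

x̄₁=58.474, s₁=9.143, n₁=19
x̄₂=34.941, s₂=9.017, n₂=17
s_p² = [18·9.143² + 16·9.017²]/34 = 82.5199
SE = √(s_p²·(1/19+1/17)) = 3.0327
t = (58.474−34.941)/3.0327 = 7.7596
df = 34
p-value (two-sided) = 0.00000
At α=0.01: p < α → reject H₀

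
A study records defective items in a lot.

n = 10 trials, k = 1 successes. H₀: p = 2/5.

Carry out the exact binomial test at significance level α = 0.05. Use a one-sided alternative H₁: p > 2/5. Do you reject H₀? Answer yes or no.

Exact binomial: n=10, k=1, p₀=2/5=0.4000
P(X≥1) from Σ C(n,i)·p₀^i·(1−p₀)^(n−i)
p-value (one-sided, H₁ greater) = 0.99395
At α=0.05: p ≥ α → fail to reject H₀

reject H₀: no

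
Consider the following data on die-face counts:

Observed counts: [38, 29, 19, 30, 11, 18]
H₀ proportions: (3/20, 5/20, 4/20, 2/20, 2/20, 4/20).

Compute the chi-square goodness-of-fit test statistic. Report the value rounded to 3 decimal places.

n = 145; E_i = n·p_i = [21.75, 36.25, 29.00, 14.50, 14.50, 29.00]
χ² = (38−21.75)²/21.75 + (29−36.25)²/36.25 + (19−29.00)²/29.00 + (30−14.50)²/14.50 + (11−14.50)²/14.50 + (18−29.00)²/29.00 = 38.6253
df = 5

test statistic = 38.625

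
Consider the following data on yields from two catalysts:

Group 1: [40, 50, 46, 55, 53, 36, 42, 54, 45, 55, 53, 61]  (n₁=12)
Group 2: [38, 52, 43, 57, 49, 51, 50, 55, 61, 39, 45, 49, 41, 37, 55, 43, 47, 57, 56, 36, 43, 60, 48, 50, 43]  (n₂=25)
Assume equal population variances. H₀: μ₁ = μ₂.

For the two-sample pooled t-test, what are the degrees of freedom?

df = n₁ + n₂ − 2 = 12 + 25 − 2 = 35

degrees of freedom = 35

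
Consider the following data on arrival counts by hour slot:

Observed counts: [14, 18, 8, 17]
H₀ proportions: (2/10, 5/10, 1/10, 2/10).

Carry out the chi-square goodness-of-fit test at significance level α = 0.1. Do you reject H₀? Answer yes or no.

reject H₀: yes

n = 57; E_i = n·p_i = [11.40, 28.50, 5.70, 11.40]
χ² = (14−11.40)²/11.40 + (18−28.50)²/28.50 + (8−5.70)²/5.70 + (17−11.40)²/11.40 = 8.1404
df = 3
p-value (upper-tail) = 0.04320
At α=0.1: p < α → reject H₀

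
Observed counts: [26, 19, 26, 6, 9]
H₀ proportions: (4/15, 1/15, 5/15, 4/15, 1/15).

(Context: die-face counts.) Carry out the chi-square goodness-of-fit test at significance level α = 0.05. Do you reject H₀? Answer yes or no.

reject H₀: yes

n = 86; E_i = n·p_i = [22.93, 5.73, 28.67, 22.93, 5.73]
χ² = (26−22.93)²/22.93 + (19−5.73)²/5.73 + (26−28.67)²/28.67 + (6−22.93)²/22.93 + (9−5.73)²/5.73 = 45.7209
df = 4
p-value (upper-tail) = 0.00000
At α=0.05: p < α → reject H₀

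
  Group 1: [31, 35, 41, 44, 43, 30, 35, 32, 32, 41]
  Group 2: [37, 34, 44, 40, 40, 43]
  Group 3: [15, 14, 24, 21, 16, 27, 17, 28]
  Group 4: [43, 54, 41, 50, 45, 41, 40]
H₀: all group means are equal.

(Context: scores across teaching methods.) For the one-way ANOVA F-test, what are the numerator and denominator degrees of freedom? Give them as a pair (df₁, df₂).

degrees of freedom = [3, 27]

k = 4 groups, N = 31 total
df = (k−1, N−k) = (4−1, 31−4) = (3, 27)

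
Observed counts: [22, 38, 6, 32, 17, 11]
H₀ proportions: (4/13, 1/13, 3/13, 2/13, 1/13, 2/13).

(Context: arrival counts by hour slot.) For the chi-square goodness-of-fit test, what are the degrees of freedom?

degrees of freedom = 5

df = k − 1 = 6 − 1 = 5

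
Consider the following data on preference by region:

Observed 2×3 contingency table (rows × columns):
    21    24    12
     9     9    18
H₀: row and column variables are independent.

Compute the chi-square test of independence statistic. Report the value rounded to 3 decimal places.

Row totals [57, 36], col totals [30, 33, 30], n=93
χ² = (21−18.39)²/18.39 + (24−20.23)²/20.23 + (12−18.39)²/18.39 + (9−11.61)²/11.61 + (9−12.77)²/12.77 + (18−11.61)²/11.61 = 8.5102
df = 2

test statistic = 8.510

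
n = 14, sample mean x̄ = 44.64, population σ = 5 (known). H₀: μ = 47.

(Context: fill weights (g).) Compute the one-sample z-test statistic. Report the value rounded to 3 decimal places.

test statistic = -1.766

SE = σ/√n = 5/√14 = 1.3363
z = (x̄−μ₀)/SE = (44.64−47)/1.3363 = -1.7661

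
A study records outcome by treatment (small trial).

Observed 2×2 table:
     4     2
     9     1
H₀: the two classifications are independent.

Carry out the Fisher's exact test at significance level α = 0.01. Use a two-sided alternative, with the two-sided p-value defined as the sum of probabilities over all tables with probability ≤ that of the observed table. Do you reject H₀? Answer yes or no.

Margins: r₁=6, r₂=10, c₁=13, c₂=3, n=16
p_obs = C(6,4)·C(10,9)/C(16,13); sum pmf over tables with pmf ≤ p_obs
p-value (two-sided) = 0.51786
At α=0.01: p ≥ α → fail to reject H₀

reject H₀: no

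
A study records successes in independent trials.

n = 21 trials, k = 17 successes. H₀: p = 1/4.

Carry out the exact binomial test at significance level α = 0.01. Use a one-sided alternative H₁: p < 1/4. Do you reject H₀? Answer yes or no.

reject H₀: no

Exact binomial: n=21, k=17, p₀=1/4=0.2500
P(X≤17) from Σ C(n,i)·p₀^i·(1−p₀)^(n−i)
p-value (one-sided, H₁ less) = 1.00000
At α=0.01: p ≥ α → fail to reject H₀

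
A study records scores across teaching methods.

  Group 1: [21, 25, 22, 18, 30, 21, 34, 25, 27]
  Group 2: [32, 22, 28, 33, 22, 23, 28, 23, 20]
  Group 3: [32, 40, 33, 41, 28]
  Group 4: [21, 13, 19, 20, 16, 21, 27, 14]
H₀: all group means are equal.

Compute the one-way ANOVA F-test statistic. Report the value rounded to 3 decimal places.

Group means [24.78, 25.67, 34.80, 18.88], grand mean 25.129
SSB = Σnᵢ(x̄ᵢ−x̄)² = 784.253; SSW = ΣΣ(x−x̄ᵢ)² = 643.231
MSB = 784.253/3 = 261.4178; MSW = 643.231/27 = 23.8234
F = MSB/MSW = 10.9732
df = (3, 27)

test statistic = 10.973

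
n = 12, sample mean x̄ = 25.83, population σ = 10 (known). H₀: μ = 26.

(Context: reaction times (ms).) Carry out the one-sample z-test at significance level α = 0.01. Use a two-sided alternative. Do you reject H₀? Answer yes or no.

SE = σ/√n = 10/√12 = 2.8868
z = (x̄−μ₀)/SE = (25.83−26)/2.8868 = -0.0589
p-value (two-sided) = 0.95304
At α=0.01: p ≥ α → fail to reject H₀

reject H₀: no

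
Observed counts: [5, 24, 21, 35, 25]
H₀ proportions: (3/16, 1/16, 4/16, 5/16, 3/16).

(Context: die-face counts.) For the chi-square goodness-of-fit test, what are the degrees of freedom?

degrees of freedom = 4

df = k − 1 = 5 − 1 = 4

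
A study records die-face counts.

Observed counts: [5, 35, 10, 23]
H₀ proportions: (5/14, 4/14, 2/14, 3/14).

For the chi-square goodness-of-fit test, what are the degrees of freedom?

degrees of freedom = 3

df = k − 1 = 4 − 1 = 3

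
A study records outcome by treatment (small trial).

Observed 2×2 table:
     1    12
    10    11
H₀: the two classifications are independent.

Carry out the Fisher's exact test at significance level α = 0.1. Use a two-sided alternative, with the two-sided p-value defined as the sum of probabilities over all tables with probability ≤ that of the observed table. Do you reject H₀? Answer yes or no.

Margins: r₁=13, r₂=21, c₁=11, c₂=23, n=34
p_obs = C(13,1)·C(21,10)/C(34,11); sum pmf over tables with pmf ≤ p_obs
p-value (two-sided) = 0.02379
At α=0.1: p < α → reject H₀

reject H₀: yes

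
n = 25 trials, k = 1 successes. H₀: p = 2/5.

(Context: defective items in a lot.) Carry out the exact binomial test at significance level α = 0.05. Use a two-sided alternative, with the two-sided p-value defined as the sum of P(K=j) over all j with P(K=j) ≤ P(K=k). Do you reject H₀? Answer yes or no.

reject H₀: yes

Exact binomial: n=25, k=1, p₀=2/5=0.4000
P(X=j) = C(n,j)·p₀^j·(1−p₀)^(n−j); p = Σ P(X=j) over j with P(X=j) ≤ P(X=1)
p-value (two-sided) = 0.00010
At α=0.05: p < α → reject H₀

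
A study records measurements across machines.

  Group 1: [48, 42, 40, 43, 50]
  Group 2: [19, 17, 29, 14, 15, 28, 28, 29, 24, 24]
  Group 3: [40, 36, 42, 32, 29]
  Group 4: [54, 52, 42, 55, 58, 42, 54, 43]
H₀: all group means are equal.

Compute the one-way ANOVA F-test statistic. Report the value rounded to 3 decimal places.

test statistic = 36.451

Group means [44.60, 22.70, 35.80, 50.00], grand mean 36.750
SSB = Σnᵢ(x̄ᵢ−x̄)² = 3691.150; SSW = ΣΣ(x−x̄ᵢ)² = 810.100
MSB = 3691.150/3 = 1230.3833; MSW = 810.100/24 = 33.7542
F = MSB/MSW = 36.4513
df = (3, 24)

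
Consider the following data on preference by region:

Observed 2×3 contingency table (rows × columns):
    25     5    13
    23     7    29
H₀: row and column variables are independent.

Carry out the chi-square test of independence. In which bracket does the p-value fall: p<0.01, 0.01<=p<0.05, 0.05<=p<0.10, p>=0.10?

p-value bracket: p>=0.10

Row totals [43, 59], col totals [48, 12, 42], n=102
χ² = (25−20.24)²/20.24 + (5−5.06)²/5.06 + (13−17.71)²/17.71 + (23−27.76)²/27.76 + (7−6.94)²/6.94 + (29−24.29)²/24.29 = 4.1031
df = 2
p-value (upper-tail) = 0.12854
→ bracket: p>=0.10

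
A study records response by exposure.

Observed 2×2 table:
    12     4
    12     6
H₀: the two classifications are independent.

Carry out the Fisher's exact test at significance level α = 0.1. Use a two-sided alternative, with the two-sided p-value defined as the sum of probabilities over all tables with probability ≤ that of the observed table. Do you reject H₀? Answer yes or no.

Margins: r₁=16, r₂=18, c₁=24, c₂=10, n=34
p_obs = C(16,12)·C(18,12)/C(34,24); sum pmf over tables with pmf ≤ p_obs
p-value (two-sided) = 0.71459
At α=0.1: p ≥ α → fail to reject H₀

reject H₀: no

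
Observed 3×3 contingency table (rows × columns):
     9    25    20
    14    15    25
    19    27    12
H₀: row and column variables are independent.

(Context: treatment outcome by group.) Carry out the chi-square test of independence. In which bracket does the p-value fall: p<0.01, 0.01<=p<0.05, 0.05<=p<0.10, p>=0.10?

p-value bracket: 0.01<=p<0.05

Row totals [54, 54, 58], col totals [42, 67, 57], n=166
χ² = (9−13.66)²/13.66 + (25−21.80)²/21.80 + (20−18.54)²/18.54 + (14−13.66)²/13.66 + (15−21.80)²/21.80 + (25−18.54)²/18.54 + (19−14.67)²/14.67 + (27−23.41)²/23.41 + (12−19.92)²/19.92 = 11.5248
df = 4
p-value (upper-tail) = 0.02126
→ bracket: 0.01<=p<0.05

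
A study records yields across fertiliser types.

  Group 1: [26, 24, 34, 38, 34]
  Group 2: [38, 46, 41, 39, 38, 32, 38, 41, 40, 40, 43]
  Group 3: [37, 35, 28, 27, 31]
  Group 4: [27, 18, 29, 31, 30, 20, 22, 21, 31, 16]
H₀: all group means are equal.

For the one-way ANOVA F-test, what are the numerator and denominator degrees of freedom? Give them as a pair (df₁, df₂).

k = 4 groups, N = 31 total
df = (k−1, N−k) = (4−1, 31−4) = (3, 27)

degrees of freedom = [3, 27]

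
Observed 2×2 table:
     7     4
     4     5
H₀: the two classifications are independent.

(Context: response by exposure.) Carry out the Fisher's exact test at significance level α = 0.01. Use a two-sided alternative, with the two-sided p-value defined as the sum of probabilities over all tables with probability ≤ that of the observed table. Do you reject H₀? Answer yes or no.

reject H₀: no

Margins: r₁=11, r₂=9, c₁=11, c₂=9, n=20
p_obs = C(11,7)·C(9,4)/C(20,11); sum pmf over tables with pmf ≤ p_obs
p-value (two-sided) = 0.65342
At α=0.01: p ≥ α → fail to reject H₀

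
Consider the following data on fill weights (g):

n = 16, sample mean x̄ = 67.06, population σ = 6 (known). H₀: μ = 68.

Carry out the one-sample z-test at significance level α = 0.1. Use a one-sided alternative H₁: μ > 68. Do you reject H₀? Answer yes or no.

SE = σ/√n = 6/√16 = 1.5000
z = (x̄−μ₀)/SE = (67.06−68)/1.5000 = -0.6267
p-value (one-sided, H₁ greater) = 0.73456
At α=0.1: p ≥ α → fail to reject H₀

reject H₀: no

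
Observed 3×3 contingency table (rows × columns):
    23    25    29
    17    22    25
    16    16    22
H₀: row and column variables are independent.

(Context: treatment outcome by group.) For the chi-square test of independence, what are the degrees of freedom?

df = (r−1)(c−1) = (3−1)·(3−1) = 4

degrees of freedom = 4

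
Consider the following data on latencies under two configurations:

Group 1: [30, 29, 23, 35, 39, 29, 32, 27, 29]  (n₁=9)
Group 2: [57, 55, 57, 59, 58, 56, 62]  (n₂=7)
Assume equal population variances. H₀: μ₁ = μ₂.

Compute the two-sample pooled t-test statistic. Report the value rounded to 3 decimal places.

x̄₁=30.333, s₁=4.610, n₁=9
x̄₂=57.714, s₂=2.289, n₂=7
s_p² = [8·4.610² + 6·2.289²]/14 = 14.3878
SE = √(s_p²·(1/9+1/7)) = 1.9116
t = (30.333−57.714)/1.9116 = -14.3239
df = 14

test statistic = -14.324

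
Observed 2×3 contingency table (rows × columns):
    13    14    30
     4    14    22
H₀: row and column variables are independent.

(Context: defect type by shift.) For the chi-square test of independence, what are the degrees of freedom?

degrees of freedom = 2

df = (r−1)(c−1) = (2−1)·(3−1) = 2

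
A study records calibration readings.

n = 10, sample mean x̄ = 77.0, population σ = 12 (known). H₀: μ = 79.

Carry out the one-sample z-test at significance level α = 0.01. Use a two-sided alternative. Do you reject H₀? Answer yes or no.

SE = σ/√n = 12/√10 = 3.7947
z = (x̄−μ₀)/SE = (77.0−79)/3.7947 = -0.5270
p-value (two-sided) = 0.59816
At α=0.01: p ≥ α → fail to reject H₀

reject H₀: no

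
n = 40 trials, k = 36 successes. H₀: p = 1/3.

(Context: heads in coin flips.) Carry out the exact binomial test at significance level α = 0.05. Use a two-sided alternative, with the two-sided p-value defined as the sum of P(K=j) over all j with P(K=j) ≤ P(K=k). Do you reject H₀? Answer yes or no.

reject H₀: yes

Exact binomial: n=40, k=36, p₀=1/3=0.3333
P(X=j) = C(n,j)·p₀^j·(1−p₀)^(n−j); p = Σ P(X=j) over j with P(X=j) ≤ P(X=36)
p-value (two-sided) = 0.00000
At α=0.05: p < α → reject H₀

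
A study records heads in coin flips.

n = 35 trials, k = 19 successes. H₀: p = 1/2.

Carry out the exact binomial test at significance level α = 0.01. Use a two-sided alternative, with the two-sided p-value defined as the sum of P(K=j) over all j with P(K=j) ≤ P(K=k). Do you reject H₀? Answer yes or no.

reject H₀: no

Exact binomial: n=35, k=19, p₀=1/2=0.5000
P(X=j) = C(n,j)·p₀^j·(1−p₀)^(n−j); p = Σ P(X=j) over j with P(X=j) ≤ P(X=19)
p-value (two-sided) = 0.73588
At α=0.01: p ≥ α → fail to reject H₀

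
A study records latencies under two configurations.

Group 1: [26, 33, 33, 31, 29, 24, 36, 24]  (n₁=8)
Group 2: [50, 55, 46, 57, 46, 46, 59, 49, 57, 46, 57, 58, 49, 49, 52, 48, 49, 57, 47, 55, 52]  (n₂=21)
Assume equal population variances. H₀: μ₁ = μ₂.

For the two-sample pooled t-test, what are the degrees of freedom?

degrees of freedom = 27

df = n₁ + n₂ − 2 = 8 + 21 − 2 = 27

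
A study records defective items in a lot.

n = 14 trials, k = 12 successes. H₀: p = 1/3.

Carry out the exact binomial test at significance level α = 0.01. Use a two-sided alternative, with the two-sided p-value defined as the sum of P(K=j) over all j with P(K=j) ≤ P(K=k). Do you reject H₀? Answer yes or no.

Exact binomial: n=14, k=12, p₀=1/3=0.3333
P(X=j) = C(n,j)·p₀^j·(1−p₀)^(n−j); p = Σ P(X=j) over j with P(X=j) ≤ P(X=12)
p-value (two-sided) = 0.00008
At α=0.01: p < α → reject H₀

reject H₀: yes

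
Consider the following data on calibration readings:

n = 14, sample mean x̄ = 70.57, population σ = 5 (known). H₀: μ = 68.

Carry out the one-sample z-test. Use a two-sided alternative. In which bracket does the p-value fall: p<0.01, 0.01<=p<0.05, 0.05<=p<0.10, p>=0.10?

p-value bracket: 0.05<=p<0.10

SE = σ/√n = 5/√14 = 1.3363
z = (x̄−μ₀)/SE = (70.57−68)/1.3363 = 1.9232
p-value (two-sided) = 0.05445
→ bracket: 0.05<=p<0.10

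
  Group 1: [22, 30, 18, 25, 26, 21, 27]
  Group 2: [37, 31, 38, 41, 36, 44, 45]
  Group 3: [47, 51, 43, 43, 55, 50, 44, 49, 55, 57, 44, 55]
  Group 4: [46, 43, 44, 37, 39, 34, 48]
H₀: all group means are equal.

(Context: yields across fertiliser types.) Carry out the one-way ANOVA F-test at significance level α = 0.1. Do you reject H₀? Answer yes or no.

Group means [24.14, 38.86, 49.42, 41.57], grand mean 40.152
SSB = Σnᵢ(x̄ᵢ−x̄)² = 2849.897; SSW = ΣΣ(x−x̄ᵢ)² = 696.345
MSB = 2849.897/3 = 949.9657; MSW = 696.345/29 = 24.0119
F = MSB/MSW = 39.5623
df = (3, 29)
p-value (upper-tail) = 0.00000
At α=0.1: p < α → reject H₀

reject H₀: yes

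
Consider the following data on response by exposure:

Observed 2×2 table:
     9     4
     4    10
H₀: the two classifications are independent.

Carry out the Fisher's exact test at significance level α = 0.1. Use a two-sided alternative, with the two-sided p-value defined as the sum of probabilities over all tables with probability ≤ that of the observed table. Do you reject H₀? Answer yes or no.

Margins: r₁=13, r₂=14, c₁=13, c₂=14, n=27
p_obs = C(13,9)·C(14,4)/C(27,13); sum pmf over tables with pmf ≤ p_obs
p-value (two-sided) = 0.05698
At α=0.1: p < α → reject H₀

reject H₀: yes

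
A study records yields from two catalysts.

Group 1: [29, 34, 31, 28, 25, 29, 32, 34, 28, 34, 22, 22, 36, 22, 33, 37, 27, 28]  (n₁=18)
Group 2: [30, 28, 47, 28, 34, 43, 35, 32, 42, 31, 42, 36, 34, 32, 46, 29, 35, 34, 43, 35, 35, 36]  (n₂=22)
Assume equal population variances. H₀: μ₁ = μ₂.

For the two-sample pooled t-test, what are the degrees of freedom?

df = n₁ + n₂ − 2 = 18 + 22 − 2 = 38

degrees of freedom = 38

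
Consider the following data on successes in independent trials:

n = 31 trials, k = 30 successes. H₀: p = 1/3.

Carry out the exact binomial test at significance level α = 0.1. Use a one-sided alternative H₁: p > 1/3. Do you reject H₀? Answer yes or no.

Exact binomial: n=31, k=30, p₀=1/3=0.3333
P(X≥30) from Σ C(n,i)·p₀^i·(1−p₀)^(n−i)
p-value (one-sided, H₁ greater) = 0.00000
At α=0.1: p < α → reject H₀

reject H₀: yes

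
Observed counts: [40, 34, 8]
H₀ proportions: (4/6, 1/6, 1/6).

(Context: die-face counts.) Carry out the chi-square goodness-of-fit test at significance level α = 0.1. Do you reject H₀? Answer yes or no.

reject H₀: yes

n = 82; E_i = n·p_i = [54.67, 13.67, 13.67]
χ² = (40−54.67)²/54.67 + (34−13.67)²/13.67 + (8−13.67)²/13.67 = 36.5366
df = 2
p-value (upper-tail) = 0.00000
At α=0.1: p < α → reject H₀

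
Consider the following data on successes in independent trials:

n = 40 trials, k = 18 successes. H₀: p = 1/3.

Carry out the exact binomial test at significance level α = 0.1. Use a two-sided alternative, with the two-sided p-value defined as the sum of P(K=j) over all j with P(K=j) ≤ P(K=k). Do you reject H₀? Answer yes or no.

Exact binomial: n=40, k=18, p₀=1/3=0.3333
P(X=j) = C(n,j)·p₀^j·(1−p₀)^(n−j); p = Σ P(X=j) over j with P(X=j) ≤ P(X=18)
p-value (two-sided) = 0.13147
At α=0.1: p ≥ α → fail to reject H₀

reject H₀: no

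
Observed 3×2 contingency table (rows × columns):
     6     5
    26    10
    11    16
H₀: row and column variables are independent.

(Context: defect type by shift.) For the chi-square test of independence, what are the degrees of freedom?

df = (r−1)(c−1) = (3−1)·(2−1) = 2

degrees of freedom = 2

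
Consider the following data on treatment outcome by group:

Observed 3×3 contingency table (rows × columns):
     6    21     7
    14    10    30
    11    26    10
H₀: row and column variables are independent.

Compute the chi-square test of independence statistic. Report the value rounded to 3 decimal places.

test statistic = 23.923

Row totals [34, 54, 47], col totals [31, 57, 47], n=135
χ² = (6−7.81)²/7.81 + (21−14.36)²/14.36 + (7−11.84)²/11.84 + (14−12.40)²/12.40 + (10−22.80)²/22.80 + (30−18.80)²/18.80 + (11−10.79)²/10.79 + (26−19.84)²/19.84 + (10−16.36)²/16.36 = 23.9228
df = 4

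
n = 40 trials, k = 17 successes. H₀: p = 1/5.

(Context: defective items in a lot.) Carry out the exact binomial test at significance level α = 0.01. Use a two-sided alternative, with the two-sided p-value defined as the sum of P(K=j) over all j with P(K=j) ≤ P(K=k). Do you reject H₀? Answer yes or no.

Exact binomial: n=40, k=17, p₀=1/5=0.2000
P(X=j) = C(n,j)·p₀^j·(1−p₀)^(n−j); p = Σ P(X=j) over j with P(X=j) ≤ P(X=17)
p-value (two-sided) = 0.00112
At α=0.01: p < α → reject H₀

reject H₀: yes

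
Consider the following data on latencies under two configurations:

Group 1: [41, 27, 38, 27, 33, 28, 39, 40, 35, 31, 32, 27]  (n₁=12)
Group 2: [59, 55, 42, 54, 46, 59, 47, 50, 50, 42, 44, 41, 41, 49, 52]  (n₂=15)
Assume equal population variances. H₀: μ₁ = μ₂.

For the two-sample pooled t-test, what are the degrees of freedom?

degrees of freedom = 25

df = n₁ + n₂ − 2 = 12 + 15 − 2 = 25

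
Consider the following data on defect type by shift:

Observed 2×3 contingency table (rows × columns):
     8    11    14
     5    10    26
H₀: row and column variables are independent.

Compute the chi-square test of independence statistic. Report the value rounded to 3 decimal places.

Row totals [33, 41], col totals [13, 21, 40], n=74
χ² = (8−5.80)²/5.80 + (11−9.36)²/9.36 + (14−17.84)²/17.84 + (5−7.20)²/7.20 + (10−11.64)²/11.64 + (26−22.16)²/22.16 = 3.5162
df = 2

test statistic = 3.516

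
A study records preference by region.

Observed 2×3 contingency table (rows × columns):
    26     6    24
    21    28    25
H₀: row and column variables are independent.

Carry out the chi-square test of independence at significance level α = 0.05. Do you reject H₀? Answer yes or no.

reject H₀: yes

Row totals [56, 74], col totals [47, 34, 49], n=130
χ² = (26−20.25)²/20.25 + (6−14.65)²/14.65 + (24−21.11)²/21.11 + (21−26.75)²/26.75 + (28−19.35)²/19.35 + (25−27.89)²/27.89 = 12.5356
df = 2
p-value (upper-tail) = 0.00190
At α=0.05: p < α → reject H₀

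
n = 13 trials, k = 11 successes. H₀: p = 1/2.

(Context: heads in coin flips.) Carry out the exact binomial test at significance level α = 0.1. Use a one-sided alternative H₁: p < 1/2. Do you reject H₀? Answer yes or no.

Exact binomial: n=13, k=11, p₀=1/2=0.5000
P(X≤11) from Σ C(n,i)·p₀^i·(1−p₀)^(n−i)
p-value (one-sided, H₁ less) = 0.99829
At α=0.1: p ≥ α → fail to reject H₀

reject H₀: no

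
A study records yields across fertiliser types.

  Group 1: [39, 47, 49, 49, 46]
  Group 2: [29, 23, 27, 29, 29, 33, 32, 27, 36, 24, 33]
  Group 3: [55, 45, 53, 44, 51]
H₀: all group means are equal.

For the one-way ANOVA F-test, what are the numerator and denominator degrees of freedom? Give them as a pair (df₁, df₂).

degrees of freedom = [2, 18]

k = 3 groups, N = 21 total
df = (k−1, N−k) = (3−1, 21−3) = (2, 18)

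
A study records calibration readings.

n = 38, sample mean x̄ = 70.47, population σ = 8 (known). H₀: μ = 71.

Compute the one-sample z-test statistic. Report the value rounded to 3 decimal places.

test statistic = -0.408

SE = σ/√n = 8/√38 = 1.2978
z = (x̄−μ₀)/SE = (70.47−71)/1.2978 = -0.4084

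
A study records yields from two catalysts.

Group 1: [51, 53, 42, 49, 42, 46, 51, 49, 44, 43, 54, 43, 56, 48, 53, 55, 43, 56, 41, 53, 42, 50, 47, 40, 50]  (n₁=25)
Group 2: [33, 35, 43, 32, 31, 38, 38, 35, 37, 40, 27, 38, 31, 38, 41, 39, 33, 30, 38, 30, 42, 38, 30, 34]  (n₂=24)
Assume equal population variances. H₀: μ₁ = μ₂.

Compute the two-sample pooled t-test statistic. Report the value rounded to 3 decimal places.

test statistic = 9.249

x̄₁=48.040, s₁=5.135, n₁=25
x̄₂=35.458, s₂=4.334, n₂=24
s_p² = [24·5.135² + 23·4.334²]/47 = 22.6578
SE = √(s_p²·(1/25+1/24)) = 1.3603
t = (48.040−35.458)/1.3603 = 9.2493
df = 47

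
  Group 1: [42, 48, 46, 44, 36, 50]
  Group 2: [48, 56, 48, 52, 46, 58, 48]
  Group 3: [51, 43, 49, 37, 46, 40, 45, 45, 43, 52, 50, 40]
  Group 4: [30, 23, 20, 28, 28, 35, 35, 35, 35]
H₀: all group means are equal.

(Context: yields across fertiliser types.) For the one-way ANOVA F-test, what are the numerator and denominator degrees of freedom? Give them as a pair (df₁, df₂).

k = 4 groups, N = 34 total
df = (k−1, N−k) = (4−1, 34−4) = (3, 30)

degrees of freedom = [3, 30]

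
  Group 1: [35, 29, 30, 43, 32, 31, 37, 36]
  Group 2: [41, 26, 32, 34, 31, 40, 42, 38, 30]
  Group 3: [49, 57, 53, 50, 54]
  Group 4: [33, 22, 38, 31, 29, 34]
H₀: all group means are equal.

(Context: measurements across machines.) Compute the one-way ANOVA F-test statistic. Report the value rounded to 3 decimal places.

Group means [34.12, 34.89, 52.60, 31.17], grand mean 37.036
SSB = Σnᵢ(x̄ᵢ−x̄)² = 1527.167; SSW = ΣΣ(x−x̄ᵢ)² = 587.797
MSB = 1527.167/3 = 509.0557; MSW = 587.797/24 = 24.4916
F = MSB/MSW = 20.7850
df = (3, 24)

test statistic = 20.785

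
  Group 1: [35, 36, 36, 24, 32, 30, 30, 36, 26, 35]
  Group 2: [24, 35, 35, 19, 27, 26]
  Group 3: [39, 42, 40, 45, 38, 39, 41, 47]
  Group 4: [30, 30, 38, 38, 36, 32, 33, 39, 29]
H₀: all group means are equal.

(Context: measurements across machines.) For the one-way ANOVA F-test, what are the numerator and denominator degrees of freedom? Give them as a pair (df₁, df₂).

k = 4 groups, N = 33 total
df = (k−1, N−k) = (4−1, 33−4) = (3, 29)

degrees of freedom = [3, 29]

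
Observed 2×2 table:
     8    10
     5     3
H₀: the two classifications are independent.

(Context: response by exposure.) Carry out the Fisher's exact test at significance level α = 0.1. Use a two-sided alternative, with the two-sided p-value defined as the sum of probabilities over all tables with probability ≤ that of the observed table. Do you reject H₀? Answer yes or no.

reject H₀: no

Margins: r₁=18, r₂=8, c₁=13, c₂=13, n=26
p_obs = C(18,8)·C(8,5)/C(26,13); sum pmf over tables with pmf ≤ p_obs
p-value (two-sided) = 0.67277
At α=0.1: p ≥ α → fail to reject H₀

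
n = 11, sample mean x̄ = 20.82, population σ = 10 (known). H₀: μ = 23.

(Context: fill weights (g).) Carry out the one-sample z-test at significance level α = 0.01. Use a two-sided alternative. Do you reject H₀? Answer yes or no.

SE = σ/√n = 10/√11 = 3.0151
z = (x̄−μ₀)/SE = (20.82−23)/3.0151 = -0.7230
p-value (two-sided) = 0.46967
At α=0.01: p ≥ α → fail to reject H₀

reject H₀: no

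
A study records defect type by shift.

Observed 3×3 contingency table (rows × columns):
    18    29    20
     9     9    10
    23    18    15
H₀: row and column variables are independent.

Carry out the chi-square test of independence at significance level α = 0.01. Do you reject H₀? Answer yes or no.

Row totals [67, 28, 56], col totals [50, 56, 45], n=151
χ² = (18−22.19)²/22.19 + (29−24.85)²/24.85 + (20−19.97)²/19.97 + (9−9.27)²/9.27 + (9−10.38)²/10.38 + (10−8.34)²/8.34 + (23−18.54)²/18.54 + (18−20.77)²/20.77 + (15−16.69)²/16.69 = 3.6156
df = 4
p-value (upper-tail) = 0.46052
At α=0.01: p ≥ α → fail to reject H₀

reject H₀: no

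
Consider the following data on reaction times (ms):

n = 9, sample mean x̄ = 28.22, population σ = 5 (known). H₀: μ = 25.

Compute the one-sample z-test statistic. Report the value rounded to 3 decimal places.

SE = σ/√n = 5/√9 = 1.6667
z = (x̄−μ₀)/SE = (28.22−25)/1.6667 = 1.9320

test statistic = 1.932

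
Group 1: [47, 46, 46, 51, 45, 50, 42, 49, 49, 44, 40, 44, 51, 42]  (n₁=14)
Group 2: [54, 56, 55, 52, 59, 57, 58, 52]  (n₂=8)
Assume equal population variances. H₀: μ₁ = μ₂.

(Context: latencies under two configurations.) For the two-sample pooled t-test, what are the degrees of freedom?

df = n₁ + n₂ − 2 = 14 + 8 − 2 = 20

degrees of freedom = 20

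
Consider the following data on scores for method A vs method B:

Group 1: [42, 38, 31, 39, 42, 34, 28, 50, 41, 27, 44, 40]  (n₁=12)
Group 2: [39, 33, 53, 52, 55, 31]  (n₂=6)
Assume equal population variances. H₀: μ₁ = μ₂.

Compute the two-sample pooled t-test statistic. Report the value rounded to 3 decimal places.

test statistic = -1.412

x̄₁=38.000, s₁=6.822, n₁=12
x̄₂=43.833, s₂=10.778, n₂=6
s_p² = [11·6.822² + 5·10.778²]/16 = 68.3021
SE = √(s_p²·(1/12+1/6)) = 4.1323
t = (38.000−43.833)/4.1323 = -1.4117
df = 16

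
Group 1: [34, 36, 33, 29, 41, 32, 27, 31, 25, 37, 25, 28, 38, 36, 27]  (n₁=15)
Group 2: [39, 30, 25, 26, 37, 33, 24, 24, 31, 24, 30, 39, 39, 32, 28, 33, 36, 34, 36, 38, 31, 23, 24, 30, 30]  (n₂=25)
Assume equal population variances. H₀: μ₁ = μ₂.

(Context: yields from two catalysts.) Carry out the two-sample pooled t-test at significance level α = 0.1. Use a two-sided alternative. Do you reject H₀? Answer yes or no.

x̄₁=31.933, s₁=5.021, n₁=15
x̄₂=31.040, s₂=5.319, n₂=25
s_p² = [14·5.021² + 24·5.319²]/38 = 27.1551
SE = √(s_p²·(1/15+1/25)) = 1.7019
t = (31.933−31.040)/1.7019 = 0.5249
df = 38
p-value (two-sided) = 0.60270
At α=0.1: p ≥ α → fail to reject H₀

reject H₀: no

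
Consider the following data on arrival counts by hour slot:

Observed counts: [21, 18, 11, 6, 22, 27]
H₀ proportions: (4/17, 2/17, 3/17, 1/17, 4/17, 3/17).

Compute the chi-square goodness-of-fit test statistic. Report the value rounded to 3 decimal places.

n = 105; E_i = n·p_i = [24.71, 12.35, 18.53, 6.18, 24.71, 18.53]
χ² = (21−24.71)²/24.71 + (18−12.35)²/12.35 + (11−18.53)²/18.53 + (6−6.18)²/6.18 + (22−24.71)²/24.71 + (27−18.53)²/18.53 = 10.3706
df = 5

test statistic = 10.371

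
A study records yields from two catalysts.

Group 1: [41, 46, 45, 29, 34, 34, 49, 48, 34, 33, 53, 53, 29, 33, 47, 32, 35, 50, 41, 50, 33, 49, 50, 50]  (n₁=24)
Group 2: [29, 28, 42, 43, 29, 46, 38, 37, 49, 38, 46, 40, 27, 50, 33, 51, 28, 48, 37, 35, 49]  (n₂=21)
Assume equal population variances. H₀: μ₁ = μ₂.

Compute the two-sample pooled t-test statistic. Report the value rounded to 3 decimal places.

test statistic = 0.972

x̄₁=41.583, s₁=8.345, n₁=24
x̄₂=39.190, s₂=8.116, n₂=21
s_p² = [23·8.345² + 20·8.116²]/43 = 67.8854
SE = √(s_p²·(1/24+1/21)) = 2.4619
t = (41.583−39.190)/2.4619 = 0.9719
df = 43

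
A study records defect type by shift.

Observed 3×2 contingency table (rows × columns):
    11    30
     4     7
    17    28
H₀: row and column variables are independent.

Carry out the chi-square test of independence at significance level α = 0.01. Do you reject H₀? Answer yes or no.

reject H₀: no

Row totals [41, 11, 45], col totals [32, 65], n=97
χ² = (11−13.53)²/13.53 + (30−27.47)²/27.47 + (4−3.63)²/3.63 + (7−7.37)²/7.37 + (17−14.85)²/14.85 + (28−30.15)²/30.15 = 1.2272
df = 2
p-value (upper-tail) = 0.54140
At α=0.01: p ≥ α → fail to reject H₀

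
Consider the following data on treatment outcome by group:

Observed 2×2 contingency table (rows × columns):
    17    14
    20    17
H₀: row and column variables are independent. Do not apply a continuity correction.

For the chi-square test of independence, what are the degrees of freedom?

df = (r−1)(c−1) = (2−1)·(2−1) = 1

degrees of freedom = 1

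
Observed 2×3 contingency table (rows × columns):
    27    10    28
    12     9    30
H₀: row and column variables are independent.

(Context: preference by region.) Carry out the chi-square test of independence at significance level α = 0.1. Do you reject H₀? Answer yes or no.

reject H₀: no

Row totals [65, 51], col totals [39, 19, 58], n=116
χ² = (27−21.85)²/21.85 + (10−10.65)²/10.65 + (28−32.50)²/32.50 + (12−17.15)²/17.15 + (9−8.35)²/8.35 + (30−25.50)²/25.50 = 4.2633
df = 2
p-value (upper-tail) = 0.11864
At α=0.1: p ≥ α → fail to reject H₀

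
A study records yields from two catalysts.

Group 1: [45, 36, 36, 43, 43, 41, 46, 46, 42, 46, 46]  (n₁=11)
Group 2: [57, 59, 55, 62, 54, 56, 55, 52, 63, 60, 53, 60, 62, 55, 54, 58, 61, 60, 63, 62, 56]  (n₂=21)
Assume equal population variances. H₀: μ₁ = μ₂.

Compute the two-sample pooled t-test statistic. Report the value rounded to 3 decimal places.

x̄₁=42.727, s₁=3.771, n₁=11
x̄₂=57.952, s₂=3.528, n₂=21
s_p² = [10·3.771² + 20·3.528²]/30 = 13.0378
SE = √(s_p²·(1/11+1/21)) = 1.3439
t = (42.727−57.952)/1.3439 = -11.3289
df = 30

test statistic = -11.329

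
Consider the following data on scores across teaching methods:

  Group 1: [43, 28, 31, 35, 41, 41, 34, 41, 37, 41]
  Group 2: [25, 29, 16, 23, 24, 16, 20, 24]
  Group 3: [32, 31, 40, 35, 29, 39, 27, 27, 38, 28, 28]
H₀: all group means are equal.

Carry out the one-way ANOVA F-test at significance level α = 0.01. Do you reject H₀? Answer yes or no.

reject H₀: yes

Group means [37.20, 22.12, 32.18], grand mean 31.138
SSB = Σnᵢ(x̄ᵢ−x̄)² = 1029.337; SSW = ΣΣ(x−x̄ᵢ)² = 622.111
MSB = 1029.337/2 = 514.6685; MSW = 622.111/26 = 23.9274
F = MSB/MSW = 21.5096
df = (2, 26)
p-value (upper-tail) = 0.00000
At α=0.01: p < α → reject H₀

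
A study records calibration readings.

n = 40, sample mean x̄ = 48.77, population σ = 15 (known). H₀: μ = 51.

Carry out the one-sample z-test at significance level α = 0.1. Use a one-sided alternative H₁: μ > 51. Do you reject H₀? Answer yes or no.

reject H₀: no

SE = σ/√n = 15/√40 = 2.3717
z = (x̄−μ₀)/SE = (48.77−51)/2.3717 = -0.9403
p-value (one-sided, H₁ greater) = 0.82646
At α=0.1: p ≥ α → fail to reject H₀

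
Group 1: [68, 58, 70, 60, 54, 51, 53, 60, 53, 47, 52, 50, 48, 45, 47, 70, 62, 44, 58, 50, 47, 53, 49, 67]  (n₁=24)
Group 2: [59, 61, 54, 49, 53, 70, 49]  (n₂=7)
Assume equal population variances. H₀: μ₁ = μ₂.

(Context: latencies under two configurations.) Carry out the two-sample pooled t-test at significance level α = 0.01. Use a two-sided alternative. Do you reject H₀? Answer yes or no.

reject H₀: no

x̄₁=54.833, s₁=7.982, n₁=24
x̄₂=56.429, s₂=7.525, n₂=7
s_p² = [23·7.982² + 6·7.525²]/29 = 62.2430
SE = √(s_p²·(1/24+1/7)) = 3.3890
t = (54.833−56.429)/3.3890 = -0.4707
df = 29
p-value (two-sided) = 0.64137
At α=0.01: p ≥ α → fail to reject H₀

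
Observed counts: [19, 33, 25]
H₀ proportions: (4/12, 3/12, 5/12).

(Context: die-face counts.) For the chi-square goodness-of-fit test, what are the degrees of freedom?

df = k − 1 = 3 − 1 = 2

degrees of freedom = 2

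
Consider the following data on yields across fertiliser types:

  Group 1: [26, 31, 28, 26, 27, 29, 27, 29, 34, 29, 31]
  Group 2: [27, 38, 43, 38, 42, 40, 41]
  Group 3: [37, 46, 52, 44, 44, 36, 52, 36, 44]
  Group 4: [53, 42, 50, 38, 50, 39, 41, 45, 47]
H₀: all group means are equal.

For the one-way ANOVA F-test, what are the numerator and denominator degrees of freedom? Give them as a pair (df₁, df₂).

degrees of freedom = [3, 32]

k = 4 groups, N = 36 total
df = (k−1, N−k) = (4−1, 36−4) = (3, 32)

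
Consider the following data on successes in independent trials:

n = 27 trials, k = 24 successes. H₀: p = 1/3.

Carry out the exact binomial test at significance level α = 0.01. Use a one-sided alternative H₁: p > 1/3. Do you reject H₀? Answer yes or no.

Exact binomial: n=27, k=24, p₀=1/3=0.3333
P(X≥24) from Σ C(n,i)·p₀^i·(1−p₀)^(n−i)
p-value (one-sided, H₁ greater) = 0.00000
At α=0.01: p < α → reject H₀

reject H₀: yes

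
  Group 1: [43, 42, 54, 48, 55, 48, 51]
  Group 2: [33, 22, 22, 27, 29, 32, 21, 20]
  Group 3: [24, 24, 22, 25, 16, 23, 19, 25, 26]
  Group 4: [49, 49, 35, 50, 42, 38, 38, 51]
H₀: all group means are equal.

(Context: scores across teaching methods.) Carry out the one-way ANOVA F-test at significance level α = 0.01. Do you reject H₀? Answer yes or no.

reject H₀: yes

Group means [48.71, 25.75, 22.67, 44.00], grand mean 34.469
SSB = Σnᵢ(x̄ᵢ−x̄)² = 4009.040; SSW = ΣΣ(x−x̄ᵢ)² = 714.929
MSB = 4009.040/3 = 1336.3467; MSW = 714.929/28 = 25.5332
F = MSB/MSW = 52.3377
df = (3, 28)
p-value (upper-tail) = 0.00000
At α=0.01: p < α → reject H₀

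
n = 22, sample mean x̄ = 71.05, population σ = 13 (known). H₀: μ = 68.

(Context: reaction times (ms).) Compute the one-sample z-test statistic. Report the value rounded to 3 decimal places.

test statistic = 1.100

SE = σ/√n = 13/√22 = 2.7716
z = (x̄−μ₀)/SE = (71.05−68)/2.7716 = 1.1004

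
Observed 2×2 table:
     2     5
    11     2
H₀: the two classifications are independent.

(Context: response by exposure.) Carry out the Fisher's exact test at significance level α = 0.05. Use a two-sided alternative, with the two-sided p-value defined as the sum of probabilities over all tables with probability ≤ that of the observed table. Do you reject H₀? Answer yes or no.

Margins: r₁=7, r₂=13, c₁=13, c₂=7, n=20
p_obs = C(7,2)·C(13,11)/C(20,13); sum pmf over tables with pmf ≤ p_obs
p-value (two-sided) = 0.02232
At α=0.05: p < α → reject H₀

reject H₀: yes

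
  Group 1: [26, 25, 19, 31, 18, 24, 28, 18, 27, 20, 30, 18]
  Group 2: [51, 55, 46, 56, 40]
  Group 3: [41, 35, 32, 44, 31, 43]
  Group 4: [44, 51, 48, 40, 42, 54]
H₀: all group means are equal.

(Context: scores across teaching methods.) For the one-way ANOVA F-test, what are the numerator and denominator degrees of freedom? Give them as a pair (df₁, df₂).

k = 4 groups, N = 29 total
df = (k−1, N−k) = (4−1, 29−4) = (3, 25)

degrees of freedom = [3, 25]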